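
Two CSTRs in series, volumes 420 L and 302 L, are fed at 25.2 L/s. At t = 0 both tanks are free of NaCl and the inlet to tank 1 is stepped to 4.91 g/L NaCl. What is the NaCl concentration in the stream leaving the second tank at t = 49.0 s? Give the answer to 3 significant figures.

Time constants: τᵢ = Vᵢ/Q for each well-mixed tank.
τ₁ = 420/25.2 = 16.667 s; τ₂ = 302/25.2 = 11.984 s.
Tank 1: C₁ = C_in(1 − e^(−t/τ₁)). Tank 2 (τ₁ ≠ τ₂): C₂ = C_in[1 − (τ₁ e^(−t/τ₁) − τ₂ e^(−t/τ₂))/(τ₁ − τ₂)].
At t = 49.0: e^(−t/τ₁) = 0.052866, e^(−t/τ₂) = 0.016760.
C₂ = 4.91·[1 − (16.667·0.052866 − 11.984·0.016760)/(4.6825)] = 4.91·0.85473 = 4.1967 g/L.

4.20 g/L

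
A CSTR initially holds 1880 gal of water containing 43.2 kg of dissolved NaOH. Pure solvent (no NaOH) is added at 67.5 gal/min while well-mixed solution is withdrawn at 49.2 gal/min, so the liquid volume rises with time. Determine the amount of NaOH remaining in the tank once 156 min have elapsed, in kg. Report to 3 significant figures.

3.61 kg

Let m(t) be the amount of NaOH. Volume: V(t) = V₀ + (Q_in − Q_out) t = 1880 + 18.300 t; V(156) = 4734.8 gal.
No NaOH enters, so dm/dt = −Q_out · (m/V).
dm/m = −Q_out dt/(V₀ + 18.300 t); integrating gives ln(m/m₀) = −(Q_out/(Q_in−Q_out)) ln(V/V₀).
m = m₀ (V₀/V)^(Q_out/(Q_in−Q_out)) = 43.2 × (1880/4734.8)^(2.6885) = 3.6058 kg.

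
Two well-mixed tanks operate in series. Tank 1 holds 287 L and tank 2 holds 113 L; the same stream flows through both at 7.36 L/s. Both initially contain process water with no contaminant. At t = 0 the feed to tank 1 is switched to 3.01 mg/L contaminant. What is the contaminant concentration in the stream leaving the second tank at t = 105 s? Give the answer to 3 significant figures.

2.68 mg/L

Each tank obeys Vᵢ dCᵢ/dt = Q(Cᵢ₋₁ − Cᵢ), so τᵢ = Vᵢ/Q.
τ₁ = 287/7.36 = 38.995 s; τ₂ = 113/7.36 = 15.353 s.
Solving the cascade with C₁(0)=C₂(0)=0 gives C₂(t) = C_in[1 − (τ₁ e^(−t/τ₁) − τ₂ e^(−t/τ₂))/(τ₁ − τ₂)].
At t = 105: e^(−t/τ₁) = 0.067699, e^(−t/τ₂) = 0.0010712.
C₂ = 3.01·[1 − (38.995·0.067699 − 15.353·0.0010712)/(23.641)] = 3.01·0.88903 = 2.6760 mg/L.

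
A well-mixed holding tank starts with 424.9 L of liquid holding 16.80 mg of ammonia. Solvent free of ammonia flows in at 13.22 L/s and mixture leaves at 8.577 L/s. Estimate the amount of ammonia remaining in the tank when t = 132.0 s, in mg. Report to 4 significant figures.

Let m(t) be the amount of ammonia. Volume: V(t) = V₀ + (Q_in − Q_out) t = 424.9 + 4.64300 t; V(132.0) = 1037.78 L.
No ammonia enters, so dm/dt = −Q_out · (m/V).
dm/m = −Q_out dt/(V₀ + 4.64300 t); integrating gives ln(m/m₀) = −(Q_out/(Q_in−Q_out)) ln(V/V₀).
m = m₀ (V₀/V)^(Q_out/(Q_in−Q_out)) = 16.80 × (424.9/1037.78)^(1.84730) = 3.22772 mg.

3.228 mg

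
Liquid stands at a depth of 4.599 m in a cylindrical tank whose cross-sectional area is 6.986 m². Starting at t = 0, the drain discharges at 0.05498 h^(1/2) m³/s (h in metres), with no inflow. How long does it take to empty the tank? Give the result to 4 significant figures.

Unsteady balance on liquid volume: A dh/dt = −0.05498 √h.
This is separable: 2 d(√h)/dt = −0.05498/A, so √h = √h₀ − (0.05498/(2A)) t.
Tank is empty when √h = 0: t_empty = 2A√h₀/0.05498.
t_empty = 2·6.986·√4.599/0.05498 = 13.9720·2.14453/0.05498 = 544.986 s.

545.0 s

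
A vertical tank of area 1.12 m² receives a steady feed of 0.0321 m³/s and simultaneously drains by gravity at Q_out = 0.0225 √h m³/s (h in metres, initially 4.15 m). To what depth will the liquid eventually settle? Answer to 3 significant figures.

2.04 m

Accumulation of liquid (constant cross-section A): A dh/dt = Q_in − 0.0225 √h. At steady state dh/dt = 0:
Q_in = 0.0225 √h_ss ⇒ √h_ss = 0.0321/0.0225 = 1.4267.
h_ss = 1.4267² = 2.0354 m. (Since h₀ = 4.15 m > h_ss, the level will fall toward this value.)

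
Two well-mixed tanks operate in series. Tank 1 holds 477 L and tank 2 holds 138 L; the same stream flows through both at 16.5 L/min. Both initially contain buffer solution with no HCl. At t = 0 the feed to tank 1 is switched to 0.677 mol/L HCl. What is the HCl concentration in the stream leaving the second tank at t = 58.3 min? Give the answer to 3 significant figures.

Time constants: τᵢ = Vᵢ/Q for each well-mixed tank.
τ₁ = 477/16.5 = 28.909 min; τ₂ = 138/16.5 = 8.3636 min.
Solving the cascade with C₁(0)=C₂(0)=0 gives C₂(t) = C_in[1 − (τ₁ e^(−t/τ₁) − τ₂ e^(−t/τ₂))/(τ₁ − τ₂)].
At t = 58.3: e^(−t/τ₁) = 0.13310, e^(−t/τ₂) = 0.00093904.
C₂ = 0.677·[1 − (28.909·0.13310 − 8.3636·0.00093904)/(20.545)] = 0.677·0.81310 = 0.55047 mol/L.

0.550 mol/L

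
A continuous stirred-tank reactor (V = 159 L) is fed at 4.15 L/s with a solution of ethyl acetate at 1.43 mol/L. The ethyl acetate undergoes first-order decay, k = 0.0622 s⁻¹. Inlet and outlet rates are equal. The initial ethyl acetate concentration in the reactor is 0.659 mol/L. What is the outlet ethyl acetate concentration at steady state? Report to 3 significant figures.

0.423 mol/L

V dC/dt = Q(C_in − C) − k V C.
Steady state (dC/dt = 0): C_ss = Q C_in/(Q + kV) = C_in/(1 + kV/Q).
C_ss = 4.15·1.43/(4.15 + 0.0622·159) = 5.9345/14.040 = 0.42269 mol/L.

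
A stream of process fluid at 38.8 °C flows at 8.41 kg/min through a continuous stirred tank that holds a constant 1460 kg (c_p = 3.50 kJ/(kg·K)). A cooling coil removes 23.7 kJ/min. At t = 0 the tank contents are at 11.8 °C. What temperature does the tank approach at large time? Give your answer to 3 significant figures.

38.0 °C

M c_p dT/dt = ṁ c_p (T_in − T) − Q̇.
At steady state dT/dt = 0 ⇒ T_ss = T_in − Q̇/(ṁ c_p) = 38.8 − 23.7/(8.41·3.50) = 37.995 °C.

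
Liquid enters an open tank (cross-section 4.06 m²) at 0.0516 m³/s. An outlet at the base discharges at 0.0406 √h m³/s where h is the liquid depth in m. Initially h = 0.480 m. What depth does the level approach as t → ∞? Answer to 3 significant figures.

1.62 m

Level balance: A dh/dt = 0.0516 − 0.0406 √h. Setting dh/dt = 0:
Q_in = 0.0406 √h_ss ⇒ √h_ss = 0.0516/0.0406 = 1.2709.
h_ss = 1.2709² = 1.6153 m. (Since h₀ = 0.480 m < h_ss, the level will rise toward this value.)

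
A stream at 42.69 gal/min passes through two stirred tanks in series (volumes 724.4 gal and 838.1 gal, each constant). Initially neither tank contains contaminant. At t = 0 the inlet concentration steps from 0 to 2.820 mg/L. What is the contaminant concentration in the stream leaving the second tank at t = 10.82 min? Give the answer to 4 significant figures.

Time constants: τᵢ = Vᵢ/Q for each well-mixed tank.
τ₁ = 724.4/42.69 = 16.9688 min; τ₂ = 838.1/42.69 = 19.6322 min.
Tank 1: C₁ = C_in(1 − e^(−t/τ₁)). Tank 2 (τ₁ ≠ τ₂): C₂ = C_in[1 − (τ₁ e^(−t/τ₁) − τ₂ e^(−t/τ₂))/(τ₁ − τ₂)].
At t = 10.82: e^(−t/τ₁) = 0.528539, e^(−t/τ₂) = 0.576296.
C₂ = 2.820·[1 − (16.9688·0.528539 − 19.6322·0.576296)/(-2.66339)] = 2.820·0.119438 = 0.336815 mg/L.

0.3368 mg/L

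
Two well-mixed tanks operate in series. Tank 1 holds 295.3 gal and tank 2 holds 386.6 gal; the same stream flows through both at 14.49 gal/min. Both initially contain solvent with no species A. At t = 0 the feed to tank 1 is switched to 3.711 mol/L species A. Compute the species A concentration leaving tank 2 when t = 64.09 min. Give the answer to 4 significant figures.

Each tank obeys Vᵢ dCᵢ/dt = Q(Cᵢ₋₁ − Cᵢ), so τᵢ = Vᵢ/Q.
τ₁ = 295.3/14.49 = 20.3796 min; τ₂ = 386.6/14.49 = 26.6805 min.
Tank 1: C₁ = C_in(1 − e^(−t/τ₁)). Tank 2 (τ₁ ≠ τ₂): C₂ = C_in[1 − (τ₁ e^(−t/τ₁) − τ₂ e^(−t/τ₂))/(τ₁ − τ₂)].
At t = 64.09: e^(−t/τ₁) = 0.0430749, e^(−t/τ₂) = 0.0905248.
C₂ = 3.711·[1 − (20.3796·0.0430749 − 26.6805·0.0905248)/(-6.30090)] = 3.711·0.756004 = 2.80553 mol/L.

2.806 mol/L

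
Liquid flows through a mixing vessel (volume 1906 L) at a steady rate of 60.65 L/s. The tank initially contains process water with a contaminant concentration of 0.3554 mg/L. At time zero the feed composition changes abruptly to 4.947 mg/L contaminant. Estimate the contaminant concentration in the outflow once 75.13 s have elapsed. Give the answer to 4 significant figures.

Accumulation = in − out for the solute gives V dC/dt = Q(C_in − C).
Time constant τ = V/Q = 1906/60.65 = 31.4262 s.
Integrating: C(t) = C_in + (C₀ − C_in) e^(−t/τ).
C(75.13) = 4.947 + (0.3554 − 4.947)·e^(−75.13/31.4262) = 4.947 + (-4.59160)·0.0915675 = 4.52656 mg/L.

4.527 mg/L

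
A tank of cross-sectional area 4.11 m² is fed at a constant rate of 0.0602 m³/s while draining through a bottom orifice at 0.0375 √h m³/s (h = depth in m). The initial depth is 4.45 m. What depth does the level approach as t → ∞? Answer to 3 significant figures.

2.58 m

Level balance: A dh/dt = 0.0602 − 0.0375 √h. Setting dh/dt = 0:
Q_in = 0.0375 √h_ss ⇒ √h_ss = 0.0602/0.0375 = 1.6053.
h_ss = 1.6053² = 2.5771 m. (Since h₀ = 4.45 m > h_ss, the level will fall toward this value.)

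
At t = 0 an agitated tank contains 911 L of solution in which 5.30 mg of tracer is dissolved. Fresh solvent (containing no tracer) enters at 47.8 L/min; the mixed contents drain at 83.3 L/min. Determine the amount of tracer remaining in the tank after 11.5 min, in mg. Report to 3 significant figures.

Total volume: dV/dt = Q_in − Q_out = -35.500 L/min, so V(t) = 911 − 35.500 t and V(11.5) = 502.75 L.
No tracer enters, so dm/dt = −Q_out · (m/V).
Separate: dm/m = −Q_out dt/V(t) ⇒ ln(m/m₀) = −(Q_out/(Q_in−Q_out)) ln(V/V₀).
m = m₀ (V₀/V)^(Q_out/(Q_in−Q_out)) = 5.30 × (911/502.75)^(-2.3465) = 1.3137 mg.

1.31 mg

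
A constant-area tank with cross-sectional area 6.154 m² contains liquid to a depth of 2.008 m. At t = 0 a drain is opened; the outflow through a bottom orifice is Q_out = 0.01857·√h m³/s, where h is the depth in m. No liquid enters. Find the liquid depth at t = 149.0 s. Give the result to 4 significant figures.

1.421 m

A dh/dt = −Q_out = −0.01857 √h.
This is separable: 2 d(√h)/dt = −0.01857/A, so √h = √h₀ − (0.01857/(2A)) t.
√h = √2.008 − 0.01857·149.0/(2·6.154) = 1.41704 − 0.224807 = 1.19223.
h = 1.19223² = 1.42142 m.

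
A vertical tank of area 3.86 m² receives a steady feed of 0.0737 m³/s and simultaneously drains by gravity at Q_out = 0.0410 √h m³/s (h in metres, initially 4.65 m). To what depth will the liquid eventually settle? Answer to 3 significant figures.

Accumulation of liquid (constant cross-section A): A dh/dt = Q_in − 0.0410 √h. At steady state dh/dt = 0:
Q_in = 0.0410 √h_ss ⇒ √h_ss = 0.0737/0.0410 = 1.7976.
h_ss = 1.7976² = 3.2312 m. (Since h₀ = 4.65 m > h_ss, the level will fall toward this value.)

3.23 m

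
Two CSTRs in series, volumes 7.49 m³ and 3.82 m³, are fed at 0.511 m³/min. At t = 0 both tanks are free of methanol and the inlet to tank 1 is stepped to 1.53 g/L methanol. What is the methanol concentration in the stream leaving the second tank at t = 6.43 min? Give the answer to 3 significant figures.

Species balance on tank i: dCᵢ/dt = (Cᵢ₋₁ − Cᵢ)/τᵢ with τᵢ = Vᵢ/Q.
τ₁ = 7.49/0.511 = 14.658 min; τ₂ = 3.82/0.511 = 7.4755 min.
Tank 1: C₁ = C_in(1 − e^(−t/τ₁)). Tank 2 (τ₁ ≠ τ₂): C₂ = C_in[1 − (τ₁ e^(−t/τ₁) − τ₂ e^(−t/τ₂))/(τ₁ − τ₂)].
At t = 6.43: e^(−t/τ₁) = 0.64489, e^(−t/τ₂) = 0.42310.
C₂ = 1.53·[1 − (14.658·0.64489 − 7.4755·0.42310)/(7.1820)] = 1.53·0.12427 = 0.19013 g/L.

0.190 g/L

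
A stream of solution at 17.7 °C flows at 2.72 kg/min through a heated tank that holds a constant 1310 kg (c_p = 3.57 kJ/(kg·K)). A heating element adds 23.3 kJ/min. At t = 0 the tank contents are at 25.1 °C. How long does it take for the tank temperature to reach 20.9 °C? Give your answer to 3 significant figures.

882 min

First-law balance (no shaft work): M c_p dT/dt = ṁ c_p (T_in − T) + 23.3.
τ = M/ṁ = 481.62 min; T_ss = T_in + Q̇/(ṁ c_p) = 20.099 °C.
T(t) = T_ss + (T₀ − T_ss) e^(−t/τ). Set T = 20.9:
e^(−t/τ) = (20.9 − 20.099)/(25.1 − 20.099) = 0.16009
t = −481.62 · ln(0.16009) = 882.35 min.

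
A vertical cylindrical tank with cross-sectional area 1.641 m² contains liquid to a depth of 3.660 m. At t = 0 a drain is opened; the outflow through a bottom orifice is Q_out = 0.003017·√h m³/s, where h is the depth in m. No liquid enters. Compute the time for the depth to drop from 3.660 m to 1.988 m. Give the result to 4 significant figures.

Volume balance on the tank: A dh/dt = −0.003017 √h.
∫ h^(−1/2) dh = −(0.003017/A) ∫ dt, giving 2√h = 2√h₀ − (0.003017/A) t.
t = 2A(√h₀ − √h)/0.003017 = 2·1.641·(√3.660 − √1.988)/0.003017
  = 3.28200 × (1.91311 − 1.40996) / 0.003017 = 547.342 s.

547.3 s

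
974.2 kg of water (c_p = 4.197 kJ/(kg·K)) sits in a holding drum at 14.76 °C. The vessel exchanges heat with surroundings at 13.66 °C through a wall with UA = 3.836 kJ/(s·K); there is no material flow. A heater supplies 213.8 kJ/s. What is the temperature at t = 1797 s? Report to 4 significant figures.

59.27 °C

M c_p dT/dt = −UA(T − T_amb) + Q̇.
dT/dt = (T_ss − T)/τ with T_ss = T_amb + Q̇/UA = 13.66 + 213.8/3.836 = 69.3951 °C, τ = M c_p/UA = 974.2·4.197/3.836 = 1065.88 s.
T approaches T_ss exponentially: T(t) = T_ss + (T₀ − T_ss) e^(−t/τ).
T(1797) = 69.3951 + (-54.6351)·0.185272 = 59.2728 °C.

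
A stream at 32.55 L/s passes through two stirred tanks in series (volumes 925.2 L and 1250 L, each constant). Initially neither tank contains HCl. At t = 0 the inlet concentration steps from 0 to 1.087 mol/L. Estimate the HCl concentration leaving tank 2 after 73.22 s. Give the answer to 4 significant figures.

0.7010 mol/L

Time constants: τᵢ = Vᵢ/Q for each well-mixed tank.
τ₁ = 925.2/32.55 = 28.4240 s; τ₂ = 1250/32.55 = 38.4025 s.
Tank 1: C₁ = C_in(1 − e^(−t/τ₁)). Tank 2 (τ₁ ≠ τ₂): C₂ = C_in[1 − (τ₁ e^(−t/τ₁) − τ₂ e^(−t/τ₂))/(τ₁ − τ₂)].
At t = 73.22: e^(−t/τ₁) = 0.0760781, e^(−t/τ₂) = 0.148577.
C₂ = 1.087·[1 − (28.4240·0.0760781 − 38.4025·0.148577)/(-9.97849)] = 1.087·0.644906 = 0.701013 mol/L.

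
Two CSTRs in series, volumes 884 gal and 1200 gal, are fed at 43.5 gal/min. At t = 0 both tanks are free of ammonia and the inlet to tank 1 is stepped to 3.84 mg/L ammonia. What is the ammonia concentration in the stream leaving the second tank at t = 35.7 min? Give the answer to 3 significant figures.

Each tank obeys Vᵢ dCᵢ/dt = Q(Cᵢ₋₁ − Cᵢ), so τᵢ = Vᵢ/Q.
τ₁ = 884/43.5 = 20.322 min; τ₂ = 1200/43.5 = 27.586 min.
Tank 1: C₁ = C_in(1 − e^(−t/τ₁)). Tank 2 (τ₁ ≠ τ₂): C₂ = C_in[1 − (τ₁ e^(−t/τ₁) − τ₂ e^(−t/τ₂))/(τ₁ − τ₂)].
At t = 35.7: e^(−t/τ₁) = 0.17261, e^(−t/τ₂) = 0.27414.
C₂ = 3.84·[1 − (20.322·0.17261 − 27.586·0.27414)/(-7.2644)] = 3.84·0.44184 = 1.6967 mg/L.

1.70 mg/L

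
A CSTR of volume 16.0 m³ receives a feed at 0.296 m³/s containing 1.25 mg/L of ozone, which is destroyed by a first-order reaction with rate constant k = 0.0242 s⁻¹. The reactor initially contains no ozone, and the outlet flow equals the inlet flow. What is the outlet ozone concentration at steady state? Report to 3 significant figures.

0.542 mg/L

Accumulation = in − out − consumed: V dC/dt = Q C_in − Q C − k V C.
At steady state: 0 = Q C_in − (Q + kV) C_ss, so C_ss = Q C_in/(Q + kV).
C_ss = 0.296·1.25/(0.296 + 0.0242·16.0) = 0.37000/0.68320 = 0.54157 mg/L.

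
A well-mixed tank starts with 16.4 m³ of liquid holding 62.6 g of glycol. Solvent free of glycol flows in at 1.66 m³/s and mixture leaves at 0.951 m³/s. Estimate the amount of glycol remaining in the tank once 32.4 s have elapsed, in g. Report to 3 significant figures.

19.3 g

Let m(t) be the amount of glycol. Volume: V(t) = V₀ + (Q_in − Q_out) t = 16.4 + 0.70900 t; V(32.4) = 39.372 m³.
Solute balance: dm/dt = 0 − Q_out C = −Q_out m/V(t).
Separate: dm/m = −Q_out dt/V(t) ⇒ ln(m/m₀) = −(Q_out/(Q_in−Q_out)) ln(V/V₀).
m = m₀ (V₀/V)^(Q_out/(Q_in−Q_out)) = 62.6 × (16.4/39.372)^(1.3413) = 19.338 g.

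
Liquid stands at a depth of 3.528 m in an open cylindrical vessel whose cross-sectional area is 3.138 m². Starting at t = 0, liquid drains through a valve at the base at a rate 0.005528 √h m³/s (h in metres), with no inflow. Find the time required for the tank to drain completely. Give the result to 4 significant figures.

2132 s

Mass balance (ρ constant): A dh/dt = −0.005528 √h.
∫ h^(−1/2) dh = −(0.005528/A) ∫ dt, giving 2√h = 2√h₀ − (0.005528/A) t.
Tank is empty when √h = 0: t_empty = 2A√h₀/0.005528.
t_empty = 2·3.138·√3.528/0.005528 = 6.27600·1.87830/0.005528 = 2132.45 s.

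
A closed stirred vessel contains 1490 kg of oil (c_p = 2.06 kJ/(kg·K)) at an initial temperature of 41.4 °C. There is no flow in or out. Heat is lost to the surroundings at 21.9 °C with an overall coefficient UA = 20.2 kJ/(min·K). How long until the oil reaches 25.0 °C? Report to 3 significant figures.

Lumped-capacitance energy balance: M c_p dT/dt = UA(T_amb − T).
τ = M c_p/UA = 151.95 min; T_ss = T_amb = 21.900 °C.
T(t) = T_ss + (T₀ − T_ss)e^(−t/τ); set T = 25.0:
t = −τ ln[(T − T_ss)/(T₀ − T_ss)] = −151.95 · ln(0.15897) = 279.44 min.

279 min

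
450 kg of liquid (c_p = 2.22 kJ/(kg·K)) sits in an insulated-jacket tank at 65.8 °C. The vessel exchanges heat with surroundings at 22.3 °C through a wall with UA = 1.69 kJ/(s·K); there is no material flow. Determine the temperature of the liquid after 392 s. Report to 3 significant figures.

44.7 °C

M c_p dT/dt = −UA(T − T_amb).
dT/dt = (T_ss − T)/τ with T_ss = T_amb = 22.300 °C, τ = M c_p/UA = 450·2.22/1.69 = 591.12 s.
This is linear first-order; T(t) = T_ss + (T₀ − T_ss) e^(−t/τ).
T(392) = 22.300 + (43.500)·0.51523 = 44.712 °C.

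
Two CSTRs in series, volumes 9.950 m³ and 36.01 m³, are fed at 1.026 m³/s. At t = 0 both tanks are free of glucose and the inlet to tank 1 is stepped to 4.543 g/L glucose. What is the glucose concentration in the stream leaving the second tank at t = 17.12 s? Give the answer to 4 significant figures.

0.9855 g/L

Time constants: τᵢ = Vᵢ/Q for each well-mixed tank.
τ₁ = 9.950/1.026 = 9.69786 s; τ₂ = 36.01/1.026 = 35.0975 s.
Tank 1: C₁ = C_in(1 − e^(−t/τ₁)). Tank 2 (τ₁ ≠ τ₂): C₂ = C_in[1 − (τ₁ e^(−t/τ₁) − τ₂ e^(−t/τ₂))/(τ₁ − τ₂)].
At t = 17.12: e^(−t/τ₁) = 0.171129, e^(−t/τ₂) = 0.613985.
C₂ = 4.543·[1 − (9.69786·0.171129 − 35.0975·0.613985)/(-25.3996)] = 4.543·0.216927 = 0.985501 g/L.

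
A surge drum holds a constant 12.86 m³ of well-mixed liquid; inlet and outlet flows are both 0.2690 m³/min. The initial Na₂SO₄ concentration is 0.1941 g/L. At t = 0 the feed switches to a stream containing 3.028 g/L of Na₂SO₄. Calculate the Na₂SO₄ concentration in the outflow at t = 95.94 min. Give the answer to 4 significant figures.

Mass balance on the solute (V constant): V dC/dt = Q(C_in − C).
Time constant τ = V/Q = 12.86/0.2690 = 47.8067 min.
Solution: C(t) = C_in + (C₀ − C_in) e^(−t/τ).
C(95.94) = 3.028 + (0.1941 − 3.028)·e^(−95.94/47.8067) = 3.028 + (-2.83390)·0.134414 = 2.64708 g/L.

2.647 g/L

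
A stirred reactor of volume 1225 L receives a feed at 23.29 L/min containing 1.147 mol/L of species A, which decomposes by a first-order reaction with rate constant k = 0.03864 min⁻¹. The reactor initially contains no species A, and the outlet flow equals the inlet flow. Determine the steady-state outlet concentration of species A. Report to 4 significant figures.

Accumulation = in − out − consumed: V dC/dt = Q C_in − Q C − k V C.
Steady state (dC/dt = 0): C_ss = Q C_in/(Q + kV) = C_in/(1 + kV/Q).
C_ss = 23.29·1.147/(23.29 + 0.03864·1225) = 26.7136/70.6240 = 0.378251 mol/L.

0.3783 mol/L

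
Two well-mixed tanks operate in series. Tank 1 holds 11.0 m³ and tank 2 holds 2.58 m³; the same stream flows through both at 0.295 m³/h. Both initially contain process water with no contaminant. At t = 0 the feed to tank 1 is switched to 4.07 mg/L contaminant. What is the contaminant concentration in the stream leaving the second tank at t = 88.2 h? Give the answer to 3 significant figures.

3.57 mg/L

Each tank obeys Vᵢ dCᵢ/dt = Q(Cᵢ₋₁ − Cᵢ), so τᵢ = Vᵢ/Q.
τ₁ = 11.0/0.295 = 37.288 h; τ₂ = 2.58/0.295 = 8.7458 h.
Solving the cascade with C₁(0)=C₂(0)=0 gives C₂(t) = C_in[1 − (τ₁ e^(−t/τ₁) − τ₂ e^(−t/τ₂))/(τ₁ − τ₂)].
At t = 88.2: e^(−t/τ₁) = 0.093915, e^(−t/τ₂) = 4.1705e-05.
C₂ = 4.07·[1 − (37.288·0.093915 − 8.7458·4.1705e-05)/(28.542)] = 4.07·0.87732 = 3.5707 mg/L.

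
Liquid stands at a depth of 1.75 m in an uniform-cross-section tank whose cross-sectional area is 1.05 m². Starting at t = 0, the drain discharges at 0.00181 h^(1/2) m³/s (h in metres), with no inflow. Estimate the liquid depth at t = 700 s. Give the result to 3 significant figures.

0.518 m

Unsteady balance on liquid volume: A dh/dt = −0.00181 √h.
Separate and integrate: 2(√h − √h₀) = −(0.00181/A) t.
√h = √1.75 − 0.00181·700/(2·1.05) = 1.3229 − 0.60333 = 0.71954.
h = 0.71954² = 0.51774 m.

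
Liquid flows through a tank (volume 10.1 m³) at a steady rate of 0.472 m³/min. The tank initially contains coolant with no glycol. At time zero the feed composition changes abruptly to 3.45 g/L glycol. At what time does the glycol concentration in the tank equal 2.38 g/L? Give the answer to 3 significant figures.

25.1 min

Unsteady species balance (constant V, well mixed): V dC/dt = Q(C_in − C), so τ = V/Q = 21.398 min.
C(t) = C_in + (C₀ − C_in) e^(−t/τ). Set C = 2.38 and solve for t:
e^(−t/τ) = (C − C_in)/(C₀ − C_in) = (2.38 − 3.45)/(0 − 3.45) = 0.31014
t = −τ ln(…) = 21.398 × 1.1707 = 25.051 min.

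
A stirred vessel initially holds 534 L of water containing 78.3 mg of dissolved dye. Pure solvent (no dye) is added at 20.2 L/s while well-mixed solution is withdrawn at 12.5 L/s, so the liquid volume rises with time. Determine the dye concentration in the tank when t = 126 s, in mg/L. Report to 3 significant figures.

Total volume: dV/dt = Q_in − Q_out = 7.7000 L/s, so V(t) = 534 + 7.7000 t and V(126) = 1504.2 L.
No dye enters, so dm/dt = −Q_out · (m/V).
Separate: dm/m = −Q_out dt/V(t) ⇒ ln(m/m₀) = −(Q_out/(Q_in−Q_out)) ln(V/V₀).
m = m₀ (V₀/V)^(Q_out/(Q_in−Q_out)) = 78.3 × (534/1504.2)^(1.6234) = 14.576 mg.
C = m/V = 14.576/1504.2 = 0.0096899 mg/L.

0.00969 mg/L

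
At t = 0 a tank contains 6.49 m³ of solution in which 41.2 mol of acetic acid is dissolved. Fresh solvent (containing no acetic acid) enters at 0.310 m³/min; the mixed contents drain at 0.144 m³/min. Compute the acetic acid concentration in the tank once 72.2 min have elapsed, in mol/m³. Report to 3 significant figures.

Let m(t) be the amount of acetic acid. Volume: V(t) = V₀ + (Q_in − Q_out) t = 6.49 + 0.16600 t; V(72.2) = 18.475 m³.
Species balance (pure solvent in): dm/dt = −Q_out · m/V(t).
Separate: dm/m = −Q_out dt/V(t) ⇒ ln(m/m₀) = −(Q_out/(Q_in−Q_out)) ln(V/V₀).
m = m₀ (V₀/V)^(Q_out/(Q_in−Q_out)) = 41.2 × (6.49/18.475)^(0.86747) = 16.625 mol.
C = m/V = 16.625/18.475 = 0.89987 mol/m³.

0.900 mol/m³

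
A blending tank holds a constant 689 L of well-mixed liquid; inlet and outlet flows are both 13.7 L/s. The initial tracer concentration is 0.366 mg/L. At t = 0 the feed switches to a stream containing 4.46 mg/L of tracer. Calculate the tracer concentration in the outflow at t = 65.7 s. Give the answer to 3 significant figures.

Species balance on the tank: V dC/dt = Q(C_in − C).
Rewrite as dC/dt + C/τ = C_in/τ, τ = V/Q = 50.292 s.
This is linear first-order; C(t) = C_in + (C₀ − C_in) e^(−t/τ).
C(65.7) = 4.46 + (0.366 − 4.46)·e^(−65.7/50.292) = 4.46 + (-4.0940)·0.27080 = 3.3513 mg/L.

3.35 mg/L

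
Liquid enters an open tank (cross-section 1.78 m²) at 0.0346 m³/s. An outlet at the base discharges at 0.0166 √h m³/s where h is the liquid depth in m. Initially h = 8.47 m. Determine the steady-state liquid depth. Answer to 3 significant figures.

4.34 m

Level balance: A dh/dt = 0.0346 − 0.0166 √h. Setting dh/dt = 0:
Q_in = 0.0166 √h_ss ⇒ √h_ss = 0.0346/0.0166 = 2.0843.
h_ss = 2.0843² = 4.3445 m. (Since h₀ = 8.47 m > h_ss, the level will fall toward this value.)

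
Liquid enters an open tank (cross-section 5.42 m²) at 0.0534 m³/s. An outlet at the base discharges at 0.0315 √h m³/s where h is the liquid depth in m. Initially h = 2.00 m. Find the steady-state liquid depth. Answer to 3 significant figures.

2.87 m

Accumulation of liquid (constant cross-section A): A dh/dt = Q_in − 0.0315 √h. At steady state dh/dt = 0:
Q_in = 0.0315 √h_ss ⇒ √h_ss = 0.0534/0.0315 = 1.6952.
h_ss = 1.6952² = 2.8738 m. (Since h₀ = 2.00 m < h_ss, the level will rise toward this value.)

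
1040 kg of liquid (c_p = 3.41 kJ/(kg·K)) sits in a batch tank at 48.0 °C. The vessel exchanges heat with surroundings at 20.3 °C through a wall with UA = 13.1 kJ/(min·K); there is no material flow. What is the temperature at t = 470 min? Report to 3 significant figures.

25.2 °C

Lumped-capacitance energy balance: M c_p dT/dt = UA(T_amb − T).
dT/dt = (T_ss − T)/τ with T_ss = T_amb = 20.300 °C, τ = M c_p/UA = 1040·3.41/13.1 = 270.72 min.
T approaches T_ss exponentially: T(t) = T_ss + (T₀ − T_ss) e^(−t/τ).
T(470) = 20.300 + (27.700)·0.17620 = 25.181 °C.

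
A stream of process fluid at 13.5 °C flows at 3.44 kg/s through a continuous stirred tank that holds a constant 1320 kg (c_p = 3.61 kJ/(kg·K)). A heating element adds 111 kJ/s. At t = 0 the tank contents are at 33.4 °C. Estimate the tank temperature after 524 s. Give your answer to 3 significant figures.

25.2 °C

M c_p dT/dt = ṁ c_p (T_in − T) + Q̇.
Rearrange: dT/dt = (T_ss − T)/τ with τ = M/ṁ = 383.72 s and T_ss = T_in + Q̇/(ṁ c_p) = 22.438 °C.
Integrating: T(t) = T_ss + (T₀ − T_ss) e^(−t/τ).
T(524) = 22.438 + (10.962)·e^(−524/383.72) = 22.438 + (10.962)·0.25523 = 25.236 °C.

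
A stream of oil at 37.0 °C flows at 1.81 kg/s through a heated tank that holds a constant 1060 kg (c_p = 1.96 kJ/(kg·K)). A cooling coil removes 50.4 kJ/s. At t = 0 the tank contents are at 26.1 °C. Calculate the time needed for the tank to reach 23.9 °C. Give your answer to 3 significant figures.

M c_p dT/dt = ṁ c_p (T_in − T) − Q̇.
τ = M/ṁ = 585.64 s; T_ss = T_in − Q̇/(ṁ c_p) = 22.793 °C.
T(t) = T_ss + (T₀ − T_ss) e^(−t/τ). Set T = 23.9:
e^(−t/τ) = (23.9 − 22.793)/(26.1 − 22.793) = 0.33470
t = −585.64 · ln(0.33470) = 640.99 s.

641 s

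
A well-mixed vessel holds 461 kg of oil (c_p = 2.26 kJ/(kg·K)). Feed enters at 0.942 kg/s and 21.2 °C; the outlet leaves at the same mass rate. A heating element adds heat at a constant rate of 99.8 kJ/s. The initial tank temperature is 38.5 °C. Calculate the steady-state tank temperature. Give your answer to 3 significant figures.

68.1 °C

First-law balance (no shaft work): M c_p dT/dt = ṁ c_p (T_in − T) + 99.8.
At steady state dT/dt = 0 ⇒ T_ss = T_in + Q̇/(ṁ c_p) = 21.2 + 99.8/(0.942·2.26) = 68.078 °C.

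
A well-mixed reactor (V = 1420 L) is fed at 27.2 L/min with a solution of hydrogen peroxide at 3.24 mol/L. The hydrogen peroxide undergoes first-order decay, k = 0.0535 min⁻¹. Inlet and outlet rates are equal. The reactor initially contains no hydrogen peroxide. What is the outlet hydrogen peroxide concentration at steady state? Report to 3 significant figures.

Species balance: V dC/dt = Q C_in − Q C − k V C.
Steady state (dC/dt = 0): C_ss = Q C_in/(Q + kV) = C_in/(1 + kV/Q).
C_ss = 27.2·3.24/(27.2 + 0.0535·1420) = 88.128/103.17 = 0.85420 mol/L.

0.854 mol/L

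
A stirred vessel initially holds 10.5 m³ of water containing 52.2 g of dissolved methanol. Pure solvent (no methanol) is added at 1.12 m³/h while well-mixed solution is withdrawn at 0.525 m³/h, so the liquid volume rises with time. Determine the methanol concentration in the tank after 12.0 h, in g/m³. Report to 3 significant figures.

1.87 g/m³

Let m(t) be the amount of methanol. Volume: V(t) = V₀ + (Q_in − Q_out) t = 10.5 + 0.59500 t; V(12.0) = 17.640 m³.
Species balance (pure solvent in): dm/dt = −Q_out · m/V(t).
dm/m = −Q_out dt/(V₀ + 0.59500 t); integrating gives ln(m/m₀) = −(Q_out/(Q_in−Q_out)) ln(V/V₀).
m = m₀ (V₀/V)^(Q_out/(Q_in−Q_out)) = 52.2 × (10.5/17.640)^(0.88235) = 33.027 g.
C = m/V = 33.027/17.640 = 1.8723 g/m³.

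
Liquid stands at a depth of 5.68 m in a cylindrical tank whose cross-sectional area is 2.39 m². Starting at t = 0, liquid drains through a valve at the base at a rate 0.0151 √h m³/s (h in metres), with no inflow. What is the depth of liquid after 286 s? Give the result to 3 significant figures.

With no inflow, A dh/dt = −0.0151 √h.
This is separable: 2 d(√h)/dt = −0.0151/A, so √h = √h₀ − (0.0151/(2A)) t.
√h = √5.68 − 0.0151·286/(2·2.39) = 2.3833 − 0.90347 = 1.4798.
h = 1.4798² = 2.1898 m.

2.19 m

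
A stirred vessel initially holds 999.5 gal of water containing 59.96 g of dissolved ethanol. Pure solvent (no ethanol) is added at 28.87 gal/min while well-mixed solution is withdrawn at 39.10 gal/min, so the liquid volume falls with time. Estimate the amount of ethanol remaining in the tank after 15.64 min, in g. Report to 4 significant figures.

30.78 g

Let m(t) be the amount of ethanol. Volume: V(t) = V₀ + (Q_in − Q_out) t = 999.5 − 10.2300 t; V(15.64) = 839.503 gal.
No ethanol enters, so dm/dt = −Q_out · (m/V).
Separate: dm/m = −Q_out dt/V(t) ⇒ ln(m/m₀) = −(Q_out/(Q_in−Q_out)) ln(V/V₀).
m = m₀ (V₀/V)^(Q_out/(Q_in−Q_out)) = 59.96 × (999.5/839.503)^(-3.82209) = 30.7820 g.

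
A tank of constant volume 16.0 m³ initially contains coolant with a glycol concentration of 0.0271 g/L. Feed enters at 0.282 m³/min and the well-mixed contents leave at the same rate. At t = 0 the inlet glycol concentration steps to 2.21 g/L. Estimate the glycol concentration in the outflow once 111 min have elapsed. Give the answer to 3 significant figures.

Unsteady species balance (constant V, well mixed): V dC/dt = Q(C_in − C).
Rewrite as dC/dt + C/τ = C_in/τ, τ = V/Q = 56.738 min.
Solution: C(t) = C_in + (C₀ − C_in) e^(−t/τ).
C(111) = 2.21 + (0.0271 − 2.21)·e^(−111/56.738) = 2.21 + (-2.1829)·0.14137 = 1.9014 g/L.

1.90 g/L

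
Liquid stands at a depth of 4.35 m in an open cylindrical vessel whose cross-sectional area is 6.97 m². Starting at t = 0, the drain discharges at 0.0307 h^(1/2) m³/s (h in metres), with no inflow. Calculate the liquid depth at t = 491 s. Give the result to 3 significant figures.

1.01 m

With no inflow, A dh/dt = −0.0307 √h.
∫ h^(−1/2) dh = −(0.0307/A) ∫ dt, giving 2√h = 2√h₀ − (0.0307/A) t.
√h = √4.35 − 0.0307·491/(2·6.97) = 2.0857 − 1.0813 = 1.0043.
h = 1.0043² = 1.0087 m.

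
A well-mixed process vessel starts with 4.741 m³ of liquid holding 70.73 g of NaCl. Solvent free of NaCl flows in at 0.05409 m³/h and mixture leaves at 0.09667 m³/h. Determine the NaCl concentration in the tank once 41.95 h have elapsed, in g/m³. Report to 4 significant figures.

8.182 g/m³

Total volume: dV/dt = Q_in − Q_out = -0.0425800 m³/h, so V(t) = 4.741 − 0.0425800 t and V(41.95) = 2.95477 m³.
Solute balance: dm/dt = 0 − Q_out C = −Q_out m/V(t).
dm/m = −Q_out dt/(V₀ − 0.0425800 t); integrating gives ln(m/m₀) = −(Q_out/(Q_in−Q_out)) ln(V/V₀).
m = m₀ (V₀/V)^(Q_out/(Q_in−Q_out)) = 70.73 × (4.741/2.95477)^(-2.27031) = 24.1770 g.
C = m/V = 24.1770/2.95477 = 8.18237 g/m³.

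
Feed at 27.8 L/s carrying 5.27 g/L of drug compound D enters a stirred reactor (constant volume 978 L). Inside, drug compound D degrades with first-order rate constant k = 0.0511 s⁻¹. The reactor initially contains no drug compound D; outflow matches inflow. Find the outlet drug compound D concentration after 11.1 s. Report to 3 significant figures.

1.10 g/L

V dC/dt = Q(C_in − C) − k V C.
dC/dt = (Q/V) C_in − (Q/V + k) C; effective rate a = Q/V + k = 0.028425 + 0.0511 = 0.079525 s⁻¹.
C_ss = Q C_in/(Q + kV) = 1.8837 g/L; C(t) = C_ss + (C₀ − C_ss) e^(−a t).
C(11.1) = 1.8837 + (-1.8837)·e^(−0.079525·11.1) = 1.8837 + (-1.8837)·0.41365 = 1.1045 g/L.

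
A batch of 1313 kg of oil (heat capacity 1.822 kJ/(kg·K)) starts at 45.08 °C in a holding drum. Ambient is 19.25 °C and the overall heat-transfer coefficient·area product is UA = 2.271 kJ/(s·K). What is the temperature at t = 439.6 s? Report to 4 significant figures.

Lumped-capacitance energy balance: M c_p dT/dt = UA(T_amb − T).
dT/dt = (T_ss − T)/τ with T_ss = T_amb = 19.2500 °C, τ = M c_p/UA = 1313·1.822/2.271 = 1053.41 s.
Integrating: T(t) = T_ss + (T₀ − T_ss) e^(−t/τ).
T(439.6) = 19.2500 + (25.8300)·0.658815 = 36.2672 °C.

36.27 °C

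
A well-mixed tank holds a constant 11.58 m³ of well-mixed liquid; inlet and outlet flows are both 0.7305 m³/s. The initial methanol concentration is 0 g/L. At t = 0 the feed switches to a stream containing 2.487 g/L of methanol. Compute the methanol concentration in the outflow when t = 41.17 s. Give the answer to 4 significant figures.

Species balance on the tank: V dC/dt = Q(C_in − C).
So dC/dt = (C_in − C)/τ with τ = V/Q = 11.58/0.7305 = 15.8522 s.
Integrating: C(t) = C_in + (C₀ − C_in) e^(−t/τ).
C(41.17) = 2.487 + (0 − 2.487)·e^(−41.17/15.8522) = 2.487 + (-2.48700)·0.0744876 = 2.30175 g/L.

2.302 g/L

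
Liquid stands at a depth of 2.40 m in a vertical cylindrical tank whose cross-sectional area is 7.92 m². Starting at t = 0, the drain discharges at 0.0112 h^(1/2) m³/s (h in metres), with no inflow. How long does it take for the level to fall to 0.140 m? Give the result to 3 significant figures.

A dh/dt = −Q_out = −0.0112 √h.
Separate and integrate: 2(√h − √h₀) = −(0.0112/A) t.
t = 2A(√h₀ − √h)/0.0112 = 2·7.92·(√2.40 − √0.140)/0.0112
  = 15.840 × (1.5492 − 0.37417) / 0.0112 = 1661.8 s.

1660 s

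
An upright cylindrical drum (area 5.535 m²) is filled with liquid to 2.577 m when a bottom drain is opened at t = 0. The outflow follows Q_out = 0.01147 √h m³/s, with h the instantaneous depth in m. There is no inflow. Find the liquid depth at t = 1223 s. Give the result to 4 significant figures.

With no inflow, A dh/dt = −0.01147 √h.
Separate and integrate: 2(√h − √h₀) = −(0.01147/A) t.
√h = √2.577 − 0.01147·1223/(2·5.535) = 1.60530 − 1.26719 = 0.338112.
h = 0.338112² = 0.114320 m.

0.1143 m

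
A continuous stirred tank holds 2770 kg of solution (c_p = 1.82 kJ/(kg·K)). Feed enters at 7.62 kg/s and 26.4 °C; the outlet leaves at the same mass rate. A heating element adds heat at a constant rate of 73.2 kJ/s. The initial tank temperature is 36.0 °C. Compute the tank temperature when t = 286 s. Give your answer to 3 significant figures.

Heat balance on the well-mixed liquid: M c_p dT/dt = ṁ c_p (T_in − T) + 73.2.
τ = M/ṁ = 363.52 s; T_ss = T_in + Q̇/(ṁ c_p) = 26.4 + 73.2/(7.62·1.82) = 31.678 °C.
This is linear first-order; T(t) = T_ss + (T₀ − T_ss) e^(−t/τ).
T(286) = 31.678 + (4.3218)·e^(−286/363.52) = 31.678 + (4.3218)·0.45532 = 33.646 °C.

33.6 °C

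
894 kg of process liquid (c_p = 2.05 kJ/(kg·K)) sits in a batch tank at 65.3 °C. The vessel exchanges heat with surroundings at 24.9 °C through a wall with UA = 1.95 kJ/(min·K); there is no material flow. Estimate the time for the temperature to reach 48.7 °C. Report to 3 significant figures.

497 min

Energy balance: M c_p dT/dt = −UA(T − T_amb).
τ = M c_p/UA = 939.85 min; T_ss = T_amb = 24.900 °C.
T(t) = T_ss + (T₀ − T_ss)e^(−t/τ); set T = 48.7:
t = −τ ln[(T − T_ss)/(T₀ − T_ss)] = −939.85 · ln(0.58911) = 497.31 min.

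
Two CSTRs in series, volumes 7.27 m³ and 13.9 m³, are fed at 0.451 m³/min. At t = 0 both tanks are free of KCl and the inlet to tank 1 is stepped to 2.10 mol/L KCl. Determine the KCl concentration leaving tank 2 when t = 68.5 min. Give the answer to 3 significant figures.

1.66 mol/L

Species balance on tank i: dCᵢ/dt = (Cᵢ₋₁ − Cᵢ)/τᵢ with τᵢ = Vᵢ/Q.
τ₁ = 7.27/0.451 = 16.120 min; τ₂ = 13.9/0.451 = 30.820 min.
Solving the cascade with C₁(0)=C₂(0)=0 gives C₂(t) = C_in[1 − (τ₁ e^(−t/τ₁) − τ₂ e^(−t/τ₂))/(τ₁ − τ₂)].
At t = 68.5: e^(−t/τ₁) = 0.014272, e^(−t/τ₂) = 0.10833.
C₂ = 2.10·[1 − (16.120·0.014272 − 30.820·0.10833)/(-14.701)] = 2.10·0.78853 = 1.6559 mol/L.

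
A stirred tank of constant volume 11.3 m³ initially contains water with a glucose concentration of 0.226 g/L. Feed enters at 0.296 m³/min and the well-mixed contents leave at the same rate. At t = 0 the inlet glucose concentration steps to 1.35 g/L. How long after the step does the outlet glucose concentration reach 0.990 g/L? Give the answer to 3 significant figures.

Species balance: V dC/dt = Q(C_in − C) ⇒ τ = V/Q = 38.176 min.
C(t) = C_in + (C₀ − C_in) e^(−t/τ). Set C = 0.990 and solve for t:
e^(−t/τ) = (C − C_in)/(C₀ − C_in) = (0.990 − 1.35)/(0.226 − 1.35) = 0.32028
t = −τ ln(…) = 38.176 × 1.1385 = 43.465 min.

43.5 min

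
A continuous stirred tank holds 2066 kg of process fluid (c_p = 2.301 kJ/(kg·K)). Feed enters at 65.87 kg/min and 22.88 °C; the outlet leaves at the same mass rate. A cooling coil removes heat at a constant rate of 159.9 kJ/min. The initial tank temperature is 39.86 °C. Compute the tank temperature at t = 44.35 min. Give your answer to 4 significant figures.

M c_p dT/dt = ṁ c_p (T_in − T) − Q̇.
τ = M/ṁ = 31.3648 min; T_ss = T_in − Q̇/(ṁ c_p) = 22.88 − 159.9/(65.87·2.301) = 21.8250 °C.
Solution: T(t) = T_ss + (T₀ − T_ss) e^(−t/τ).
T(44.35) = 21.8250 + (18.0350)·e^(−44.35/31.3648) = 21.8250 + (18.0350)·0.243167 = 26.2105 °C.

26.21 °C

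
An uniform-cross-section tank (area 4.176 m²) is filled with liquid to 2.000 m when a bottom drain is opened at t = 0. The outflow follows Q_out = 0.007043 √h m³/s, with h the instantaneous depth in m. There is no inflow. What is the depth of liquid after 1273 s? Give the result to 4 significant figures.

With no inflow, A dh/dt = −0.007043 √h.
Separate and integrate: 2(√h − √h₀) = −(0.007043/A) t.
√h = √2.000 − 0.007043·1273/(2·4.176) = 1.41421 − 1.07348 = 0.340729.
h = 0.340729² = 0.116097 m.

0.1161 m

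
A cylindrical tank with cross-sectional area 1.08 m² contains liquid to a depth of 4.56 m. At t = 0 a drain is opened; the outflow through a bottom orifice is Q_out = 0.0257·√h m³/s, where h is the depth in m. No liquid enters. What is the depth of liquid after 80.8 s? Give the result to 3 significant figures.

1.38 m

A dh/dt = −Q_out = −0.0257 √h.
∫ h^(−1/2) dh = −(0.0257/A) ∫ dt, giving 2√h = 2√h₀ − (0.0257/A) t.
√h = √4.56 − 0.0257·80.8/(2·1.08) = 2.1354 − 0.96137 = 1.1740.
h = 1.1740² = 1.3784 m.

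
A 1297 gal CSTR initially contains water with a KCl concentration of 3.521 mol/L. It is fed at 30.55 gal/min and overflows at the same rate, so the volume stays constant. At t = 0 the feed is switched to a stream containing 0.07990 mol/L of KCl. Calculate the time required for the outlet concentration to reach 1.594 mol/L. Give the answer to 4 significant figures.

34.85 min

Transient balance on the dissolved component: V dC/dt = Q(C_in − C), so τ = V/Q = 42.4550 min.
C(t) = C_in + (C₀ − C_in) e^(−t/τ). Set C = 1.594 and solve for t:
e^(−t/τ) = (C − C_in)/(C₀ − C_in) = (1.594 − 0.07990)/(3.521 − 0.07990) = 0.440005
t = −τ ln(…) = 42.4550 × 0.820970 = 34.8543 min.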